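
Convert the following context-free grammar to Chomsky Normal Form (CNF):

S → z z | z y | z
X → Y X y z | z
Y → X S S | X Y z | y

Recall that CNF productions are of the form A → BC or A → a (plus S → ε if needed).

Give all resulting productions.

TZ → z; TY → y; S → z; X → z; Y → y; S → TZ TZ; S → TZ TY; X → Y X0; X0 → X X1; X1 → TY TZ; Y → X X2; X2 → S S; Y → X X3; X3 → Y TZ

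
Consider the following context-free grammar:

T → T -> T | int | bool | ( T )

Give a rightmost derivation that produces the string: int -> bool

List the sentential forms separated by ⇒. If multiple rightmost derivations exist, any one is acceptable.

T ⇒ T -> T ⇒ T -> bool ⇒ int -> bool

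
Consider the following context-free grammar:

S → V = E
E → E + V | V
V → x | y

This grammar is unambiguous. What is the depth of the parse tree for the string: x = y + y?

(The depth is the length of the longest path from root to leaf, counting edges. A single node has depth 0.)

4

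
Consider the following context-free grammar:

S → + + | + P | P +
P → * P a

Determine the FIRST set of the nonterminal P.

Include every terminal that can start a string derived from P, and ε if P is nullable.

We compute FIRST(P) using the standard algorithm.
FIRST(P) = {*}
FIRST(S) = {*, +}
Therefore, FIRST(P) = {*}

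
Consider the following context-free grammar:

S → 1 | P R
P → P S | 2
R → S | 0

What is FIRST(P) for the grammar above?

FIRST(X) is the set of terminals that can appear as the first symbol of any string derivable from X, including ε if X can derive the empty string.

We compute FIRST(P) using the standard algorithm.
FIRST(P) = {2}
FIRST(R) = {0, 1, 2}
FIRST(S) = {1, 2}
Therefore, FIRST(P) = {2}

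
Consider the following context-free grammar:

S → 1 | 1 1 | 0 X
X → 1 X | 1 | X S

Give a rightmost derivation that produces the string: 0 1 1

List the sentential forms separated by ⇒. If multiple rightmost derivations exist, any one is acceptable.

S ⇒ 0 X ⇒ 0 1 X ⇒ 0 1 1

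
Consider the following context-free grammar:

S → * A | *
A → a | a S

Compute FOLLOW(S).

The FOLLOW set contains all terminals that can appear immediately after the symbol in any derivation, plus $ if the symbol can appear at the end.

We compute FOLLOW(S) using the standard algorithm.
FOLLOW(S) starts with {$}.
FIRST(A) = {a}
FIRST(S) = {*}
FOLLOW(A) = {$}
FOLLOW(S) = {$}
Therefore, FOLLOW(S) = {$}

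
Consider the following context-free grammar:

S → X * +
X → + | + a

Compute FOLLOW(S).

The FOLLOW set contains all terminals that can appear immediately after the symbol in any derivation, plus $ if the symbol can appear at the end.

We compute FOLLOW(S) using the standard algorithm.
FOLLOW(S) starts with {$}.
FIRST(S) = {+}
FIRST(X) = {+}
FOLLOW(S) = {$}
FOLLOW(X) = {*}
Therefore, FOLLOW(S) = {$}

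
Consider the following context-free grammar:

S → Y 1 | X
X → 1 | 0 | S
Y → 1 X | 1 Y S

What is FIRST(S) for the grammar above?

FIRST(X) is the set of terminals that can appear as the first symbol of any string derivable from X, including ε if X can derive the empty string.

We compute FIRST(S) using the standard algorithm.
FIRST(S) = {0, 1}
FIRST(X) = {0, 1}
FIRST(Y) = {1}
Therefore, FIRST(S) = {0, 1}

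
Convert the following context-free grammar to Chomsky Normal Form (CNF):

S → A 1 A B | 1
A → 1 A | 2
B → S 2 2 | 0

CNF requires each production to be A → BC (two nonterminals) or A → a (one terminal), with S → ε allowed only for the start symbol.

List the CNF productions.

T1 → 1; S → 1; A → 2; T2 → 2; B → 0; S → A X0; X0 → T1 X1; X1 → A B; A → T1 A; B → S X2; X2 → T2 T2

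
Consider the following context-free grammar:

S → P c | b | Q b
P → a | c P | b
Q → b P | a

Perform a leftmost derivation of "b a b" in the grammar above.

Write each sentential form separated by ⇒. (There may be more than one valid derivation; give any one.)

S ⇒ Q b ⇒ b P b ⇒ b a b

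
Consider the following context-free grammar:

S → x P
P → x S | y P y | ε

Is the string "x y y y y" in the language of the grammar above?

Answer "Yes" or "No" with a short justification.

Yes - a valid derivation exists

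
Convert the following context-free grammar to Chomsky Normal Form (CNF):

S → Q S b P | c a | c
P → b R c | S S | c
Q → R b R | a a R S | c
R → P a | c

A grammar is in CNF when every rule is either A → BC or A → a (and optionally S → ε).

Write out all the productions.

TB → b; TC → c; TA → a; S → c; P → c; Q → c; R → c; S → Q X0; X0 → S X1; X1 → TB P; S → TC TA; P → TB X2; X2 → R TC; P → S S; Q → R X3; X3 → TB R; Q → TA X4; X4 → TA X5; X5 → R S; R → P TA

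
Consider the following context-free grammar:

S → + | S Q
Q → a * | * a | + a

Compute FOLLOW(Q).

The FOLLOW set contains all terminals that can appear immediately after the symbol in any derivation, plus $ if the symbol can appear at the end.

We compute FOLLOW(Q) using the standard algorithm.
FOLLOW(S) starts with {$}.
FIRST(Q) = {*, +, a}
FIRST(S) = {+}
FOLLOW(Q) = {$, *, +, a}
FOLLOW(S) = {$, *, +, a}
Therefore, FOLLOW(Q) = {$, *, +, a}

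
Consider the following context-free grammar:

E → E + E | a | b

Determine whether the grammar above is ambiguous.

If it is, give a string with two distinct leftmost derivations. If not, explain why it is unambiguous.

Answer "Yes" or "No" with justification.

Yes - the string 'b + a + a + a + a' has two distinct leftmost derivations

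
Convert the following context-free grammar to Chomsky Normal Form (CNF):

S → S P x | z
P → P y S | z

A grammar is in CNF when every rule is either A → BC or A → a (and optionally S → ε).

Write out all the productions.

TX → x; S → z; TY → y; P → z; S → S X0; X0 → P TX; P → P X1; X1 → TY S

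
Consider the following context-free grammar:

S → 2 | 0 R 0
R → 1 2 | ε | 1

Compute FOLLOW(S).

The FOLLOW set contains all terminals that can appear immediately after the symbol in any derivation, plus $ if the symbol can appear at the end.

We compute FOLLOW(S) using the standard algorithm.
FOLLOW(S) starts with {$}.
FIRST(R) = {1, ε}
FIRST(S) = {0, 2}
FOLLOW(R) = {0}
FOLLOW(S) = {$}
Therefore, FOLLOW(S) = {$}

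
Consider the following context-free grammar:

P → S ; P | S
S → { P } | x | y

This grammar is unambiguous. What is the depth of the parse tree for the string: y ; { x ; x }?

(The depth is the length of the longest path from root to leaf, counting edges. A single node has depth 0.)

6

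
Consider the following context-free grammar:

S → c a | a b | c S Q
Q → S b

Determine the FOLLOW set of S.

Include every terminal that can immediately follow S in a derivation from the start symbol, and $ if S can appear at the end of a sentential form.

We compute FOLLOW(S) using the standard algorithm.
FOLLOW(S) starts with {$}.
FIRST(Q) = {a, c}
FIRST(S) = {a, c}
FOLLOW(Q) = {$, a, b, c}
FOLLOW(S) = {$, a, b, c}
Therefore, FOLLOW(S) = {$, a, b, c}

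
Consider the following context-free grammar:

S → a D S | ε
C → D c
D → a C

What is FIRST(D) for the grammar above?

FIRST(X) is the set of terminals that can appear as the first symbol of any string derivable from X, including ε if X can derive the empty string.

We compute FIRST(D) using the standard algorithm.
FIRST(C) = {a}
FIRST(D) = {a}
FIRST(S) = {a, ε}
Therefore, FIRST(D) = {a}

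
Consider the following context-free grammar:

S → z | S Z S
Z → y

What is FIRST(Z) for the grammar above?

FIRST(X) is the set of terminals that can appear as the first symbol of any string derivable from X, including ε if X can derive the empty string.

We compute FIRST(Z) using the standard algorithm.
FIRST(S) = {z}
FIRST(Z) = {y}
Therefore, FIRST(Z) = {y}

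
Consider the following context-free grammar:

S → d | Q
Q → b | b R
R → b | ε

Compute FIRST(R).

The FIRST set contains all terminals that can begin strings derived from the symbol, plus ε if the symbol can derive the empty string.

We compute FIRST(R) using the standard algorithm.
FIRST(Q) = {b}
FIRST(R) = {b, ε}
FIRST(S) = {b, d}
Therefore, FIRST(R) = {b, ε}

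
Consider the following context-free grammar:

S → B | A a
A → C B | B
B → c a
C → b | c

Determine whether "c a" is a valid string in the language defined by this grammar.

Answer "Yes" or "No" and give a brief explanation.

Yes - a valid derivation exists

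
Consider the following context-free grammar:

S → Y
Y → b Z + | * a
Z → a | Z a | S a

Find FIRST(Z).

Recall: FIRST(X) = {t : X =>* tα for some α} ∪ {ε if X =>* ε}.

We compute FIRST(Z) using the standard algorithm.
FIRST(S) = {*, b}
FIRST(Y) = {*, b}
FIRST(Z) = {*, a, b}
Therefore, FIRST(Z) = {*, a, b}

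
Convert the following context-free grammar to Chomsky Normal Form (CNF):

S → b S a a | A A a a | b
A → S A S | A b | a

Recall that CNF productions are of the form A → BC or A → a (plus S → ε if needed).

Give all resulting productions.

TB → b; TA → a; S → b; A → a; S → TB X0; X0 → S X1; X1 → TA TA; S → A X2; X2 → A X3; X3 → TA TA; A → S X4; X4 → A S; A → A TB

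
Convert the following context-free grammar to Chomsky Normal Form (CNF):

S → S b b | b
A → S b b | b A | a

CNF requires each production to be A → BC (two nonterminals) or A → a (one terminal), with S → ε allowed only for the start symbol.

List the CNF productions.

TB → b; S → b; A → a; S → S X0; X0 → TB TB; A → S X1; X1 → TB TB; A → TB A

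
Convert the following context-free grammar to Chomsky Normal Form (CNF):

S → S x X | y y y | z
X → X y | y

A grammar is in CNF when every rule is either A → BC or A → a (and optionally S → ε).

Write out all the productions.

TX → x; TY → y; S → z; X → y; S → S X0; X0 → TX X; S → TY X1; X1 → TY TY; X → X TY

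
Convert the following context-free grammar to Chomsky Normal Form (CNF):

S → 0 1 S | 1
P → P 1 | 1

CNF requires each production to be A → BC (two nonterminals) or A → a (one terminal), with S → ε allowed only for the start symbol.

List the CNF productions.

T0 → 0; T1 → 1; S → 1; P → 1; S → T0 X0; X0 → T1 S; P → P T1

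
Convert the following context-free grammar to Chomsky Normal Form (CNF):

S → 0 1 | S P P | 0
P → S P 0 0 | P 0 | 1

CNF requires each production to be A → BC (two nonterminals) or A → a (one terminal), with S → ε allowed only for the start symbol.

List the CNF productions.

T0 → 0; T1 → 1; S → 0; P → 1; S → T0 T1; S → S X0; X0 → P P; P → S X1; X1 → P X2; X2 → T0 T0; P → P T0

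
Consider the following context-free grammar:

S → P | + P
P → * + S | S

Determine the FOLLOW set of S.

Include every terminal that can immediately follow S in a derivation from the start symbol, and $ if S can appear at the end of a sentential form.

We compute FOLLOW(S) using the standard algorithm.
FOLLOW(S) starts with {$}.
FIRST(P) = {*, +}
FIRST(S) = {*, +}
FOLLOW(P) = {$}
FOLLOW(S) = {$}
Therefore, FOLLOW(S) = {$}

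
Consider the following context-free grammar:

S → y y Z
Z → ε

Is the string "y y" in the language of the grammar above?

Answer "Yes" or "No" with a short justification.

Yes - a valid derivation exists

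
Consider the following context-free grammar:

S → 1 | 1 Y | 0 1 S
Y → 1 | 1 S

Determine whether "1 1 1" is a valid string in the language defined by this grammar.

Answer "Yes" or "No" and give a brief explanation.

Yes - a valid derivation exists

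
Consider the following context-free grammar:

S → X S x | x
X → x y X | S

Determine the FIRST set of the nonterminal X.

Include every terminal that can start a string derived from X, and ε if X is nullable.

We compute FIRST(X) using the standard algorithm.
FIRST(S) = {x}
FIRST(X) = {x}
Therefore, FIRST(X) = {x}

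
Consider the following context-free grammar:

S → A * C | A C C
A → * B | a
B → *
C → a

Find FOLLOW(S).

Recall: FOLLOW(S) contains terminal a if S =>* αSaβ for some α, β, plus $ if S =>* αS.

We compute FOLLOW(S) using the standard algorithm.
FOLLOW(S) starts with {$}.
FIRST(A) = {*, a}
FIRST(B) = {*}
FIRST(C) = {a}
FIRST(S) = {*, a}
FOLLOW(A) = {*, a}
FOLLOW(B) = {*, a}
FOLLOW(C) = {$, a}
FOLLOW(S) = {$}
Therefore, FOLLOW(S) = {$}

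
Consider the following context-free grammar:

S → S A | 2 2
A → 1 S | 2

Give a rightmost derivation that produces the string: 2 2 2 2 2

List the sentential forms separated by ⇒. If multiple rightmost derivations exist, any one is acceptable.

S ⇒ S A ⇒ S 2 ⇒ S A 2 ⇒ S 2 2 ⇒ S A 2 2 ⇒ S 2 2 2 ⇒ 2 2 2 2 2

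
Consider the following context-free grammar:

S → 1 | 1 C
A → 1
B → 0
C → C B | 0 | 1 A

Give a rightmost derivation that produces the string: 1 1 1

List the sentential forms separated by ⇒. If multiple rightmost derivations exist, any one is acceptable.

S ⇒ 1 C ⇒ 1 1 A ⇒ 1 1 1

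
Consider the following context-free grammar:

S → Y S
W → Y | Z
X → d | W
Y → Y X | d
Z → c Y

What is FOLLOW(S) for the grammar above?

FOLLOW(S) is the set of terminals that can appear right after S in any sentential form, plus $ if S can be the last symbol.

We compute FOLLOW(S) using the standard algorithm.
FOLLOW(S) starts with {$}.
FIRST(S) = {d}
FIRST(W) = {c, d}
FIRST(X) = {c, d}
FIRST(Y) = {d}
FIRST(Z) = {c}
FOLLOW(S) = {$}
FOLLOW(W) = {c, d}
FOLLOW(X) = {c, d}
FOLLOW(Y) = {c, d}
FOLLOW(Z) = {c, d}
Therefore, FOLLOW(S) = {$}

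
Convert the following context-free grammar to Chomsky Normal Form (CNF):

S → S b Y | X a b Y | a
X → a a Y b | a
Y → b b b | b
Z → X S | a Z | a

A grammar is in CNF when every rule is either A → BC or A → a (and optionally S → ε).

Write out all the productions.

TB → b; TA → a; S → a; X → a; Y → b; Z → a; S → S X0; X0 → TB Y; S → X X1; X1 → TA X2; X2 → TB Y; X → TA X3; X3 → TA X4; X4 → Y TB; Y → TB X5; X5 → TB TB; Z → X S; Z → TA Z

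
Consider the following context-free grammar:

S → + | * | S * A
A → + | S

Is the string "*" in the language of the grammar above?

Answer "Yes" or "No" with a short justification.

Yes - a valid derivation exists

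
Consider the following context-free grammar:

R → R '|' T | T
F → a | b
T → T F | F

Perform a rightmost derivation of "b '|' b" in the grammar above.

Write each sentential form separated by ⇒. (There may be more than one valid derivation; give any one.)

R ⇒ R '|' T ⇒ R '|' F ⇒ R '|' b ⇒ T '|' b ⇒ F '|' b ⇒ b '|' b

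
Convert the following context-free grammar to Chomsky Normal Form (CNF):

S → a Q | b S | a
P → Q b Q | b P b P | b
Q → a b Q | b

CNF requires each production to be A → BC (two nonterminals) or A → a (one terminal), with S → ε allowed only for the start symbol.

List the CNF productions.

TA → a; TB → b; S → a; P → b; Q → b; S → TA Q; S → TB S; P → Q X0; X0 → TB Q; P → TB X1; X1 → P X2; X2 → TB P; Q → TA X3; X3 → TB Q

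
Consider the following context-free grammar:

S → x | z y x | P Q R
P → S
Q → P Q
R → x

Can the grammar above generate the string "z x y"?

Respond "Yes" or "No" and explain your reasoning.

No - no valid derivation exists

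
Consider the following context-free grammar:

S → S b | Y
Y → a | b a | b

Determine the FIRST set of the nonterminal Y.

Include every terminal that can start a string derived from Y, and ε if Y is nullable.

We compute FIRST(Y) using the standard algorithm.
FIRST(S) = {a, b}
FIRST(Y) = {a, b}
Therefore, FIRST(Y) = {a, b}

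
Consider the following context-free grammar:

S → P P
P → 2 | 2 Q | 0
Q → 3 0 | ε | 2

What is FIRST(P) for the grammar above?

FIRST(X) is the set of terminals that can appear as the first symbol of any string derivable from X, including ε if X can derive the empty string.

We compute FIRST(P) using the standard algorithm.
FIRST(P) = {0, 2}
FIRST(Q) = {2, 3, ε}
FIRST(S) = {0, 2}
Therefore, FIRST(P) = {0, 2}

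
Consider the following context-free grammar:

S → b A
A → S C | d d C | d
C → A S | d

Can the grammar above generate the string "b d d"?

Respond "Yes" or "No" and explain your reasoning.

No - no valid derivation exists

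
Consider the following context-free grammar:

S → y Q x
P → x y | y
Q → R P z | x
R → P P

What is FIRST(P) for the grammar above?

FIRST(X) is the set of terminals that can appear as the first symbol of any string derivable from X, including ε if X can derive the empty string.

We compute FIRST(P) using the standard algorithm.
FIRST(P) = {x, y}
FIRST(Q) = {x, y}
FIRST(R) = {x, y}
FIRST(S) = {y}
Therefore, FIRST(P) = {x, y}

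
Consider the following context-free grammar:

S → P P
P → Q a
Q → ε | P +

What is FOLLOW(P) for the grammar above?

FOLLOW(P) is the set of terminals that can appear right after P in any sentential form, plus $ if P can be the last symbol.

We compute FOLLOW(P) using the standard algorithm.
FOLLOW(S) starts with {$}.
FIRST(P) = {a}
FIRST(Q) = {a, ε}
FIRST(S) = {a}
FOLLOW(P) = {$, +, a}
FOLLOW(Q) = {a}
FOLLOW(S) = {$}
Therefore, FOLLOW(P) = {$, +, a}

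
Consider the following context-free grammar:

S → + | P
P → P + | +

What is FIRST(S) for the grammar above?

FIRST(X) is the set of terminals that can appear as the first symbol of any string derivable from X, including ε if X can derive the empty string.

We compute FIRST(S) using the standard algorithm.
FIRST(P) = {+}
FIRST(S) = {+}
Therefore, FIRST(S) = {+}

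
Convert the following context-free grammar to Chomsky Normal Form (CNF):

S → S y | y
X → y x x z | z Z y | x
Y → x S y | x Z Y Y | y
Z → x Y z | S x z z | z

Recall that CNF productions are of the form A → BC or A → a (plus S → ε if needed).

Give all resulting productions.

TY → y; S → y; TX → x; TZ → z; X → x; Y → y; Z → z; S → S TY; X → TY X0; X0 → TX X1; X1 → TX TZ; X → TZ X2; X2 → Z TY; Y → TX X3; X3 → S TY; Y → TX X4; X4 → Z X5; X5 → Y Y; Z → TX X6; X6 → Y TZ; Z → S X7; X7 → TX X8; X8 → TZ TZ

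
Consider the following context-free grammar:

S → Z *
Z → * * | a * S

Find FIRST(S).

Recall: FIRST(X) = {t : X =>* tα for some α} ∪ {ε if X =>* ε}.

We compute FIRST(S) using the standard algorithm.
FIRST(S) = {*, a}
FIRST(Z) = {*, a}
Therefore, FIRST(S) = {*, a}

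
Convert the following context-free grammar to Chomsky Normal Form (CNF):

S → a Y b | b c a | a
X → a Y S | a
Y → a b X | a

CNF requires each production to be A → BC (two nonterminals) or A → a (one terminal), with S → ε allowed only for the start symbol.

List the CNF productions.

TA → a; TB → b; TC → c; S → a; X → a; Y → a; S → TA X0; X0 → Y TB; S → TB X1; X1 → TC TA; X → TA X2; X2 → Y S; Y → TA X3; X3 → TB X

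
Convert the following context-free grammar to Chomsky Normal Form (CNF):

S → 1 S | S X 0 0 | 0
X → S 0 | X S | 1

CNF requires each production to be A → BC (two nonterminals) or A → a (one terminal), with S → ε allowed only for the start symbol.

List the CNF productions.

T1 → 1; T0 → 0; S → 0; X → 1; S → T1 S; S → S X0; X0 → X X1; X1 → T0 T0; X → S T0; X → X S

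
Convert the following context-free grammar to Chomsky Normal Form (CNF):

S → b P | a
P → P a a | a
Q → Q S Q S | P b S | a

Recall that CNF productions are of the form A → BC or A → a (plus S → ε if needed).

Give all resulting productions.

TB → b; S → a; TA → a; P → a; Q → a; S → TB P; P → P X0; X0 → TA TA; Q → Q X1; X1 → S X2; X2 → Q S; Q → P X3; X3 → TB S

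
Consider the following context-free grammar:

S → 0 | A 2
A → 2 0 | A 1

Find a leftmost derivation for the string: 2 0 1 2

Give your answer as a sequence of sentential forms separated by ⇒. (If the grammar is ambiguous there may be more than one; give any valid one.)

S ⇒ A 2 ⇒ A 1 2 ⇒ 2 0 1 2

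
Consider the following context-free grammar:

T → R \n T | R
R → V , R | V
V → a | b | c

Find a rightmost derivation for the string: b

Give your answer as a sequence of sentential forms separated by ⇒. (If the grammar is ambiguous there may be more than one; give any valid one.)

T ⇒ R ⇒ V ⇒ b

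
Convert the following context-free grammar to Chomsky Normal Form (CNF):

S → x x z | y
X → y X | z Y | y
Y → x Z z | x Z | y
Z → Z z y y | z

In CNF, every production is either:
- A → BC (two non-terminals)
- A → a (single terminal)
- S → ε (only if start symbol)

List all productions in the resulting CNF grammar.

TX → x; TZ → z; S → y; TY → y; X → y; Y → y; Z → z; S → TX X0; X0 → TX TZ; X → TY X; X → TZ Y; Y → TX X1; X1 → Z TZ; Y → TX Z; Z → Z X2; X2 → TZ X3; X3 → TY TY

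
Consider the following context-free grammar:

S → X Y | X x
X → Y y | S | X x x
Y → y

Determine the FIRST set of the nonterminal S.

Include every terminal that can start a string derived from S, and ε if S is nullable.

We compute FIRST(S) using the standard algorithm.
FIRST(S) = {y}
FIRST(X) = {y}
FIRST(Y) = {y}
Therefore, FIRST(S) = {y}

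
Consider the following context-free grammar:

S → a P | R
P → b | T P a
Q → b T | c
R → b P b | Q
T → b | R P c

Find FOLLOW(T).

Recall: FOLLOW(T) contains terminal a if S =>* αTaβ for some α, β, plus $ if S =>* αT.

We compute FOLLOW(T) using the standard algorithm.
FOLLOW(S) starts with {$}.
FIRST(P) = {b, c}
FIRST(Q) = {b, c}
FIRST(R) = {b, c}
FIRST(S) = {a, b, c}
FIRST(T) = {b, c}
FOLLOW(P) = {$, a, b, c}
FOLLOW(Q) = {$, b, c}
FOLLOW(R) = {$, b, c}
FOLLOW(S) = {$}
FOLLOW(T) = {$, b, c}
Therefore, FOLLOW(T) = {$, b, c}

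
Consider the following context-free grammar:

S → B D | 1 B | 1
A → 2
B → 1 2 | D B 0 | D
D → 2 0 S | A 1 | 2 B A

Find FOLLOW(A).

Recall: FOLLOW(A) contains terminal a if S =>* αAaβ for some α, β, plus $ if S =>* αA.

We compute FOLLOW(A) using the standard algorithm.
FOLLOW(S) starts with {$}.
FIRST(A) = {2}
FIRST(B) = {1, 2}
FIRST(D) = {2}
FIRST(S) = {1, 2}
FOLLOW(A) = {$, 0, 1, 2}
FOLLOW(B) = {$, 0, 1, 2}
FOLLOW(D) = {$, 0, 1, 2}
FOLLOW(S) = {$, 0, 1, 2}
Therefore, FOLLOW(A) = {$, 0, 1, 2}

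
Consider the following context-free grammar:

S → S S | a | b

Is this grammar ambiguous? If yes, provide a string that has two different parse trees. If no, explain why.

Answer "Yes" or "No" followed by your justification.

Yes - the string 'a a b' has two distinct leftmost derivations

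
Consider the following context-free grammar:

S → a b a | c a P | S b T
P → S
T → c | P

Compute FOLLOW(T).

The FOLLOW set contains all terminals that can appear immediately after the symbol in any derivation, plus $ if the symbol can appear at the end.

We compute FOLLOW(T) using the standard algorithm.
FOLLOW(S) starts with {$}.
FIRST(P) = {a, c}
FIRST(S) = {a, c}
FIRST(T) = {a, c}
FOLLOW(P) = {$, b}
FOLLOW(S) = {$, b}
FOLLOW(T) = {$, b}
Therefore, FOLLOW(T) = {$, b}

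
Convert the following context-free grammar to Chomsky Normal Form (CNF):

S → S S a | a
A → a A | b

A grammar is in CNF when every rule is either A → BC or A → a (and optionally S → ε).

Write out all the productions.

TA → a; S → a; A → b; S → S X0; X0 → S TA; A → TA A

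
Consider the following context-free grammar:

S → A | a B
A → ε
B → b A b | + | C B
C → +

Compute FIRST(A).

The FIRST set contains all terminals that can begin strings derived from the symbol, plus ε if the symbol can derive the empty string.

We compute FIRST(A) using the standard algorithm.
FIRST(A) = {ε}
FIRST(B) = {+, b}
FIRST(C) = {+}
FIRST(S) = {a, ε}
Therefore, FIRST(A) = {ε}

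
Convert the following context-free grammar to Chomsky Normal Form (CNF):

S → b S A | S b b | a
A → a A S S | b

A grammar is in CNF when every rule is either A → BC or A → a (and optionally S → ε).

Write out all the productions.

TB → b; S → a; TA → a; A → b; S → TB X0; X0 → S A; S → S X1; X1 → TB TB; A → TA X2; X2 → A X3; X3 → S S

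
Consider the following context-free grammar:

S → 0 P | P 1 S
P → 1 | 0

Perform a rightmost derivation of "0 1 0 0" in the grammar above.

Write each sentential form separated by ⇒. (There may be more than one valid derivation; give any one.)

S ⇒ P 1 S ⇒ P 1 0 P ⇒ P 1 0 0 ⇒ 0 1 0 0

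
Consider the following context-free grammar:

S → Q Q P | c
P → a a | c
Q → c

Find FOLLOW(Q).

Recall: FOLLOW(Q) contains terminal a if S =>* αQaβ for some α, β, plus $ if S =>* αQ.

We compute FOLLOW(Q) using the standard algorithm.
FOLLOW(S) starts with {$}.
FIRST(P) = {a, c}
FIRST(Q) = {c}
FIRST(S) = {c}
FOLLOW(P) = {$}
FOLLOW(Q) = {a, c}
FOLLOW(S) = {$}
Therefore, FOLLOW(Q) = {a, c}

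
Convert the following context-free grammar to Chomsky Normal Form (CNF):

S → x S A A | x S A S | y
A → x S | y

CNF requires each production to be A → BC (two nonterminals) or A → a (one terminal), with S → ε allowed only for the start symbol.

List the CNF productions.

TX → x; S → y; A → y; S → TX X0; X0 → S X1; X1 → A A; S → TX X2; X2 → S X3; X3 → A S; A → TX S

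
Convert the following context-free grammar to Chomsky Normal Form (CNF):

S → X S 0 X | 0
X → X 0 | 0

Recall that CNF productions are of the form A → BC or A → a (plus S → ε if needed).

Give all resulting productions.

T0 → 0; S → 0; X → 0; S → X X0; X0 → S X1; X1 → T0 X; X → X T0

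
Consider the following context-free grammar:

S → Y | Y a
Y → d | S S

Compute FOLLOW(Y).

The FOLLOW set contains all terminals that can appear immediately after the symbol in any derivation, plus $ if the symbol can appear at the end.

We compute FOLLOW(Y) using the standard algorithm.
FOLLOW(S) starts with {$}.
FIRST(S) = {d}
FIRST(Y) = {d}
FOLLOW(S) = {$, a, d}
FOLLOW(Y) = {$, a, d}
Therefore, FOLLOW(Y) = {$, a, d}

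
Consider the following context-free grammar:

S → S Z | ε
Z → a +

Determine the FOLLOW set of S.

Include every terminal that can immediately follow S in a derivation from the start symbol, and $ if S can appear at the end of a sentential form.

We compute FOLLOW(S) using the standard algorithm.
FOLLOW(S) starts with {$}.
FIRST(S) = {a, ε}
FIRST(Z) = {a}
FOLLOW(S) = {$, a}
FOLLOW(Z) = {$, a}
Therefore, FOLLOW(S) = {$, a}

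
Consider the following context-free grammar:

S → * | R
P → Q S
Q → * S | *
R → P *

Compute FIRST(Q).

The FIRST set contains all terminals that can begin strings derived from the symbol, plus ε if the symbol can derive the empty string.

We compute FIRST(Q) using the standard algorithm.
FIRST(P) = {*}
FIRST(Q) = {*}
FIRST(R) = {*}
FIRST(S) = {*}
Therefore, FIRST(Q) = {*}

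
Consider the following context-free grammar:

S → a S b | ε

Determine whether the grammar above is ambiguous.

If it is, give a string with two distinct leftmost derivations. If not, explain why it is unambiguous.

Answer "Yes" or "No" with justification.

No - the grammar is unambiguous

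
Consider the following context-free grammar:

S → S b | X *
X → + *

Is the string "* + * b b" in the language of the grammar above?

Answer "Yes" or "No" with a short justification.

No - no valid derivation exists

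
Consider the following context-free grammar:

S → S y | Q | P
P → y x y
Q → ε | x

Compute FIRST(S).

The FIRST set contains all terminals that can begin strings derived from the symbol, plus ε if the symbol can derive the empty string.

We compute FIRST(S) using the standard algorithm.
FIRST(P) = {y}
FIRST(Q) = {x, ε}
FIRST(S) = {x, y, ε}
Therefore, FIRST(S) = {x, y, ε}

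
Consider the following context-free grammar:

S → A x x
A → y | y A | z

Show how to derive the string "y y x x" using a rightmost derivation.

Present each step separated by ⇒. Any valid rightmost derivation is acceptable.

S ⇒ A x x ⇒ y A x x ⇒ y y x x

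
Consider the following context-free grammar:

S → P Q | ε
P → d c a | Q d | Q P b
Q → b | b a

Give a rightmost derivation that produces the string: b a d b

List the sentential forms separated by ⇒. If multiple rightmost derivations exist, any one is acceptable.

S ⇒ P Q ⇒ P b ⇒ Q d b ⇒ b a d b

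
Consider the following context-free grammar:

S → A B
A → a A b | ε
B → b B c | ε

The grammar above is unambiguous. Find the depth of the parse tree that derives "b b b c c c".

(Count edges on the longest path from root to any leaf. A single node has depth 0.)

5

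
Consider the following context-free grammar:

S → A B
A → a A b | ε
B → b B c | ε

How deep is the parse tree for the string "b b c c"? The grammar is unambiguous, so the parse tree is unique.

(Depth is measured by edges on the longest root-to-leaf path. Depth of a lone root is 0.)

4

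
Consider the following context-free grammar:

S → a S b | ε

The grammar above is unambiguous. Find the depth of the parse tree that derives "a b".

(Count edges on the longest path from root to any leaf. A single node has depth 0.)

2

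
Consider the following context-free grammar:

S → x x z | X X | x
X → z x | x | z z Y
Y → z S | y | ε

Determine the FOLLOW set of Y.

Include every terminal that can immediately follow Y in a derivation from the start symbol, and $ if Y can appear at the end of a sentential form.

We compute FOLLOW(Y) using the standard algorithm.
FOLLOW(S) starts with {$}.
FIRST(S) = {x, z}
FIRST(X) = {x, z}
FIRST(Y) = {y, z, ε}
FOLLOW(S) = {$, x, z}
FOLLOW(X) = {$, x, z}
FOLLOW(Y) = {$, x, z}
Therefore, FOLLOW(Y) = {$, x, z}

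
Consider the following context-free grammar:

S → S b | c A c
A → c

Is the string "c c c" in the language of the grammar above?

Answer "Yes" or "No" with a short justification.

Yes - a valid derivation exists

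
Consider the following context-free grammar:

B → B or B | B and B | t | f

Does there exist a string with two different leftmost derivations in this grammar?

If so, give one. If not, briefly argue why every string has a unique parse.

Yes - the string 'f or t and f' has two distinct leftmost derivations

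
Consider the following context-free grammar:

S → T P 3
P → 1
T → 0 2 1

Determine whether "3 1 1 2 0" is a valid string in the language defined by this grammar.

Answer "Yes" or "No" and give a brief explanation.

No - no valid derivation exists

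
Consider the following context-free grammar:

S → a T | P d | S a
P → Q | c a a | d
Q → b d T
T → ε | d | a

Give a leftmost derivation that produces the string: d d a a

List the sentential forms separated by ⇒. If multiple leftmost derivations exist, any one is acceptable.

S ⇒ S a ⇒ S a a ⇒ P d a a ⇒ d d a a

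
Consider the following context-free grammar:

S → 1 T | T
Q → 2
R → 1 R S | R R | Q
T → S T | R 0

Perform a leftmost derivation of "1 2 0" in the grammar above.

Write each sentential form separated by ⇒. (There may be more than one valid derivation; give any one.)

S ⇒ 1 T ⇒ 1 R 0 ⇒ 1 Q 0 ⇒ 1 2 0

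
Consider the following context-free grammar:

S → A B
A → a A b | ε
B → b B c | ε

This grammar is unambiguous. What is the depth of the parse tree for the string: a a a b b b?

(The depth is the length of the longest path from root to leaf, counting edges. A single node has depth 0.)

5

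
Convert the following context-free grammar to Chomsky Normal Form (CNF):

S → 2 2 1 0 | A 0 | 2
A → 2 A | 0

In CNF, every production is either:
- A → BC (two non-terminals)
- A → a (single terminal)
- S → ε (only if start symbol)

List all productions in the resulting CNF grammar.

T2 → 2; T1 → 1; T0 → 0; S → 2; A → 0; S → T2 X0; X0 → T2 X1; X1 → T1 T0; S → A T0; A → T2 A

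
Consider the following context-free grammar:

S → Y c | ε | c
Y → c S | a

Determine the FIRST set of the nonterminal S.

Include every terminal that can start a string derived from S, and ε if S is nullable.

We compute FIRST(S) using the standard algorithm.
FIRST(S) = {a, c, ε}
FIRST(Y) = {a, c}
Therefore, FIRST(S) = {a, c, ε}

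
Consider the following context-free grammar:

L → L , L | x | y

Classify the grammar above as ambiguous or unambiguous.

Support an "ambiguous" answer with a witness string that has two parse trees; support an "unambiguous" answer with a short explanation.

Ambiguous - the string 'y , y , x , x , x , y' has two distinct parse trees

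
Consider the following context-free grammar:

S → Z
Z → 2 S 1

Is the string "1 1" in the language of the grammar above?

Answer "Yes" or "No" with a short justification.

No - no valid derivation exists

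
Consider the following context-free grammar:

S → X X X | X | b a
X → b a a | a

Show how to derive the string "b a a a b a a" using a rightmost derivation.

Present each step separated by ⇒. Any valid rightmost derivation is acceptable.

S ⇒ X X X ⇒ X X b a a ⇒ X a b a a ⇒ b a a a b a a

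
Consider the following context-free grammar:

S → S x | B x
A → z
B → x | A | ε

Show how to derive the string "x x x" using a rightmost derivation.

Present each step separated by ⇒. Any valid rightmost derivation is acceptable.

S ⇒ S x ⇒ B x x ⇒ x x x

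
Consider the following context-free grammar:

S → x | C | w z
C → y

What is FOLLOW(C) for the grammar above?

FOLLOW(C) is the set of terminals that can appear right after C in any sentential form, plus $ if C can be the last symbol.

We compute FOLLOW(C) using the standard algorithm.
FOLLOW(S) starts with {$}.
FIRST(C) = {y}
FIRST(S) = {w, x, y}
FOLLOW(C) = {$}
FOLLOW(S) = {$}
Therefore, FOLLOW(C) = {$}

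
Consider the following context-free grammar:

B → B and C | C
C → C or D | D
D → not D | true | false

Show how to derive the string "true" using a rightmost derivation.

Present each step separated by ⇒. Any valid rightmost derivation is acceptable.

B ⇒ C ⇒ D ⇒ true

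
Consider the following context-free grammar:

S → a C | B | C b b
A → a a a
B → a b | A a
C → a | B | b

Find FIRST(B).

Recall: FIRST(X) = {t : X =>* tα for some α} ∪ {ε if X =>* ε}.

We compute FIRST(B) using the standard algorithm.
FIRST(A) = {a}
FIRST(B) = {a}
FIRST(C) = {a, b}
FIRST(S) = {a, b}
Therefore, FIRST(B) = {a}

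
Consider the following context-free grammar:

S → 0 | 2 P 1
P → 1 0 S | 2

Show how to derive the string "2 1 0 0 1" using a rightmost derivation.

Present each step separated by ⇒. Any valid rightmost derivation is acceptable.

S ⇒ 2 P 1 ⇒ 2 1 0 S 1 ⇒ 2 1 0 0 1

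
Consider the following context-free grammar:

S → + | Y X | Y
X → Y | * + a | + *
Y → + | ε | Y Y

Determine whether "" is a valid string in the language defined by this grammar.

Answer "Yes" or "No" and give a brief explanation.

Yes - a valid derivation exists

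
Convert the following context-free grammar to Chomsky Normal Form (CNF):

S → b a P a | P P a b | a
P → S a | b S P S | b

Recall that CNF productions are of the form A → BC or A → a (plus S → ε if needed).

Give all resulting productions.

TB → b; TA → a; S → a; P → b; S → TB X0; X0 → TA X1; X1 → P TA; S → P X2; X2 → P X3; X3 → TA TB; P → S TA; P → TB X4; X4 → S X5; X5 → P S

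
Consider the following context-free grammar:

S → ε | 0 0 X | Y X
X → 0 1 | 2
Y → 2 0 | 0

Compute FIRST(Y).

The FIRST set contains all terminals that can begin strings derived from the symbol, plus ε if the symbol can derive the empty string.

We compute FIRST(Y) using the standard algorithm.
FIRST(S) = {0, 2, ε}
FIRST(X) = {0, 2}
FIRST(Y) = {0, 2}
Therefore, FIRST(Y) = {0, 2}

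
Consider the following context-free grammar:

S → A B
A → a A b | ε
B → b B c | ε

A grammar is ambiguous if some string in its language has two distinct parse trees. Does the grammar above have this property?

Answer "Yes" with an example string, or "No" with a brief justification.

No - the grammar is unambiguous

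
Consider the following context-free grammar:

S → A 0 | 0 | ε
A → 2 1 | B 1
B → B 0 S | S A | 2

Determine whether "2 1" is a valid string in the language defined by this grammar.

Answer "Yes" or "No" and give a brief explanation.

No - no valid derivation exists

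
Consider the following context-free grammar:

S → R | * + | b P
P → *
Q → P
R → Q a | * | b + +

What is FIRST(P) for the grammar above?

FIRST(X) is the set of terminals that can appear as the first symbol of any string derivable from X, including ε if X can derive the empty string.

We compute FIRST(P) using the standard algorithm.
FIRST(P) = {*}
FIRST(Q) = {*}
FIRST(R) = {*, b}
FIRST(S) = {*, b}
Therefore, FIRST(P) = {*}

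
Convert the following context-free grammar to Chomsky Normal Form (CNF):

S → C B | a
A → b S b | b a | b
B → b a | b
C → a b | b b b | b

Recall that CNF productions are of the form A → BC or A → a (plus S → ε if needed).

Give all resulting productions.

S → a; TB → b; TA → a; A → b; B → b; C → b; S → C B; A → TB X0; X0 → S TB; A → TB TA; B → TB TA; C → TA TB; C → TB X1; X1 → TB TB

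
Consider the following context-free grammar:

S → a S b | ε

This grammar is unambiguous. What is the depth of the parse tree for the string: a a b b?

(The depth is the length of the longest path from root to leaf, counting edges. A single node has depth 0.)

3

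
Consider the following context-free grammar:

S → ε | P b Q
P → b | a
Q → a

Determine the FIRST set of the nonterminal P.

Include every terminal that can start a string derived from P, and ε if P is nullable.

We compute FIRST(P) using the standard algorithm.
FIRST(P) = {a, b}
FIRST(Q) = {a}
FIRST(S) = {a, b, ε}
Therefore, FIRST(P) = {a, b}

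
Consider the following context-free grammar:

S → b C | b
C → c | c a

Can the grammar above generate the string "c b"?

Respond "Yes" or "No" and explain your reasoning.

No - no valid derivation exists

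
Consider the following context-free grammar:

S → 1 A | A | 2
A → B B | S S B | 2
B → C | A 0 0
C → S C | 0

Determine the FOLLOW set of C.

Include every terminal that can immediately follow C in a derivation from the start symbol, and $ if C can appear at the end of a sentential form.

We compute FOLLOW(C) using the standard algorithm.
FOLLOW(S) starts with {$}.
FIRST(A) = {0, 1, 2}
FIRST(B) = {0, 1, 2}
FIRST(C) = {0, 1, 2}
FIRST(S) = {0, 1, 2}
FOLLOW(A) = {$, 0, 1, 2}
FOLLOW(B) = {$, 0, 1, 2}
FOLLOW(C) = {$, 0, 1, 2}
FOLLOW(S) = {$, 0, 1, 2}
Therefore, FOLLOW(C) = {$, 0, 1, 2}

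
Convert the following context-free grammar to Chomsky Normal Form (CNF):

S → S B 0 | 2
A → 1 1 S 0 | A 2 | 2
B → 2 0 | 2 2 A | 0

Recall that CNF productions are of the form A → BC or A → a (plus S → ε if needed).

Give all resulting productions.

T0 → 0; S → 2; T1 → 1; T2 → 2; A → 2; B → 0; S → S X0; X0 → B T0; A → T1 X1; X1 → T1 X2; X2 → S T0; A → A T2; B → T2 T0; B → T2 X3; X3 → T2 A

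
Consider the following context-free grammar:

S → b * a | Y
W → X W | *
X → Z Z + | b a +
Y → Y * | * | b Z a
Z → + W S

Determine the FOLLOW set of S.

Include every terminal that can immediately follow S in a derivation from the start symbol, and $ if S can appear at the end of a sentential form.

We compute FOLLOW(S) using the standard algorithm.
FOLLOW(S) starts with {$}.
FIRST(S) = {*, b}
FIRST(W) = {*, +, b}
FIRST(X) = {+, b}
FIRST(Y) = {*, b}
FIRST(Z) = {+}
FOLLOW(S) = {$, +, a}
FOLLOW(W) = {*, b}
FOLLOW(X) = {*, +, b}
FOLLOW(Y) = {$, *, +, a}
FOLLOW(Z) = {+, a}
Therefore, FOLLOW(S) = {$, +, a}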